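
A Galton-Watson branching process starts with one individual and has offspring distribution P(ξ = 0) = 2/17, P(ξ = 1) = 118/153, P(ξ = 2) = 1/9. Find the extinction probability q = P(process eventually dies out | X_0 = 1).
q = 1

Mean offspring μ = 0·2/17 + 1·118/153 + 2·1/9 = 152/153 ≤ 1. For μ ≤ 1 with offspring not concentrated at 1, the Galton-Watson process goes extinct almost surely, so q = 1.
(Algebraic check: The pgf is f(s) = 2/17 + 118/153·s + 1/9·s². The extinction probability q is the smallest fixed point of f in [0, 1]. Setting s = f(s):
  1/9·s² + (118/153 − 1)·s + 2/17 = 0
  1/9·s² − (2/17 + 1/9)·s + 2/17 = 0
which factors as (s − 1)·(1/9·s − 2/17) = 0, giving roots s = 1 and s = (2/17)/(1/9) = 18/17. Since 18/17 ≥ 1, the smallest root in [0, 1] is s = 1.)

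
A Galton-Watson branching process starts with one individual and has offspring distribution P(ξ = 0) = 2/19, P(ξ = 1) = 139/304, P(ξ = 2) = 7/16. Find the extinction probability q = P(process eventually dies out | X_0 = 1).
q = 32/133

The pgf is f(s) = 2/19 + 139/304·s + 7/16·s². The extinction probability q is the smallest fixed point of f in [0, 1]. Setting s = f(s):
  7/16·s² + (139/304 − 1)·s + 2/19 = 0
  7/16·s² − (2/19 + 7/16)·s + 2/19 = 0
which factors as (s − 1)·(7/16·s − 2/19) = 0, giving roots s = 1 and s = (2/19)/(7/16) = 32/133.
Mean offspring μ = 139/304 + 2·7/16 = 405/304 > 1 (supercritical), so q < 1. The extinction probability is the smaller root: q = (2/19)/(7/16) = 32/133.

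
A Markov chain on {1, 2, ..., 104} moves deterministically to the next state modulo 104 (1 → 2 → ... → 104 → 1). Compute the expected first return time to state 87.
E[T_87 | X_0 = 87] = 104

The chain cycles deterministically, so starting at state 87 it returns in exactly 104 steps. Equivalently, the stationary distribution is uniform π_j = 1/104 for every state j, so by Kac's formula E[T_87] = 1/π_87 = 104.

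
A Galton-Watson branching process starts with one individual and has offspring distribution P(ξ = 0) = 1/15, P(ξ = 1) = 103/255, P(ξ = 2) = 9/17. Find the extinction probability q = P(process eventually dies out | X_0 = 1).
q = 17/135

The pgf is f(s) = 1/15 + 103/255·s + 9/17·s². The extinction probability q is the smallest fixed point of f in [0, 1]. Setting s = f(s):
  9/17·s² + (103/255 − 1)·s + 1/15 = 0
  9/17·s² − (1/15 + 9/17)·s + 1/15 = 0
which factors as (s − 1)·(9/17·s − 1/15) = 0, giving roots s = 1 and s = (1/15)/(9/17) = 17/135.
Mean offspring μ = 103/255 + 2·9/17 = 373/255 > 1 (supercritical), so q < 1. The extinction probability is the smaller root: q = (1/15)/(9/17) = 17/135.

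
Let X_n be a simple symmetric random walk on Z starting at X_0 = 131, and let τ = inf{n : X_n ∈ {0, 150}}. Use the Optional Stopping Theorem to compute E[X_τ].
E[X_τ] = 131

X_n is a martingale and τ is a bounded-mean stopping time (indeed τ is finite a.s. with bounded expectation since the walk is in a bounded region). By the OST, E[X_τ] = E[X_0] = 131. Equivalently: E[X_τ] = 150 · P(hit 150 first) + 0 · P(hit 0 first) = 150 · (131/150) = 131.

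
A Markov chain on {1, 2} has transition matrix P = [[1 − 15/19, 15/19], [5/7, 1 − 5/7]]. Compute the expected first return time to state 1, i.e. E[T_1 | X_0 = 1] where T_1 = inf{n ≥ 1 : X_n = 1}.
E[T_1 | X_0 = 1] = 1/π_1 = 40/19

For an irreducible recurrent Markov chain with stationary distribution π, E[T_i | X_0 = i] = 1/π_i (Kac's formula). Here π_1 = (5/7)/(15/19 + 5/7) = (5/7)/(200/133) = 19/40, so E[T_1 | X_0 = 1] = 1/π_1 = (15/19 + 5/7)/(5/7) = (200/133)/(5/7) = 40/19.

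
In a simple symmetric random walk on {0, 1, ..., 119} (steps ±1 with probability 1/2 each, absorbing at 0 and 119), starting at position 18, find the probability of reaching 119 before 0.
P(hit 119 before 0) = 18/119

Let u_k = P(hit 119 before 0 | start at k). Then u_0 = 0, u_119 = 1, and u_k = u_{k-1}/2 + u_{k+1}/2 for 1 ≤ k ≤ 118. This harmonic recurrence is solved by u_k = k/119, giving u_18 = 18/119.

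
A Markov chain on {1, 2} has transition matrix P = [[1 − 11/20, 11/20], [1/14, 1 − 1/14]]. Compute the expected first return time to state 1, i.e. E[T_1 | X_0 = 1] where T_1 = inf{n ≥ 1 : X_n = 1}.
E[T_1 | X_0 = 1] = 1/π_1 = 87/10

For an irreducible recurrent Markov chain with stationary distribution π, E[T_i | X_0 = i] = 1/π_i (Kac's formula). Here π_1 = (1/14)/(11/20 + 1/14) = (1/14)/(87/140) = 10/87, so E[T_1 | X_0 = 1] = 1/π_1 = (11/20 + 1/14)/(1/14) = (87/140)/(1/14) = 87/10.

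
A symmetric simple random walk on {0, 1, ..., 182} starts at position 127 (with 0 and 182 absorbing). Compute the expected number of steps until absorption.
E[τ | X_0 = 127] = 6985

Let v_k = E[τ | X_0 = k]. Boundary: v_0 = v_182 = 0. Recurrence: v_k = 1 + (v_{k-1} + v_{k+1})/2 for 1 ≤ k ≤ 181. The particular solution to v_k − (v_{k-1} + v_{k+1})/2 = 1 is v_k = −k^2. Adding homogeneous solution A + B k and matching boundaries gives v_k = k (182 − k). Substituting k = 127: v_127 = 127 · 55 = 6985.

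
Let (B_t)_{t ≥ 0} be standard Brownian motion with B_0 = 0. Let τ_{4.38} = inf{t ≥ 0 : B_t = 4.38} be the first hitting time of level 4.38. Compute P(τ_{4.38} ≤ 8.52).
P(τ_{4.38} ≤ 8.52) = 2(1 − Φ(4.38/√8.52)) = 2(1 − Φ(1.5006)) ≈ 0.1335

By the reflection principle for standard BM, P(τ_b ≤ t) = 2 · P(B_t ≥ b). Since B_t ~ N(0, t), P(B_t ≥ 4.38) = 1 − Φ(4.38/√t) = 1 − Φ(4.38/√8.52) = 1 − Φ(1.5006) ≈ 0.06673. Doubling: P(τ_{4.38} ≤ 8.52) ≈ 2 · 0.06673 = 0.13346 ≈ 0.1335.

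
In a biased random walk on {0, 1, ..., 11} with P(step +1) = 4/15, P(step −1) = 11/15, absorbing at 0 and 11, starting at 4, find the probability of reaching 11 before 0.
P(hit 11 before 0) = (1 − (11/4)^4) / (1 − (11/4)^11) = 33669120/40758210901

Let u_k denote P(reach 11 before 0 | start at k). Boundary: u_0 = 0, u_11 = 1. Recurrence: u_k = 4/15·u_{k+1} + 11/15·u_{k-1} for 1 ≤ k ≤ 10. Try u_k = A + B·r^k with r = q/p = (11/15)/(4/15) = 11/4. Substitution satisfies the recurrence; boundary conditions give:
  u_k = (1 − r^k) / (1 − r^N) = (1 − (11/4)^4) / (1 − (11/4)^11) = 33669120/40758210901.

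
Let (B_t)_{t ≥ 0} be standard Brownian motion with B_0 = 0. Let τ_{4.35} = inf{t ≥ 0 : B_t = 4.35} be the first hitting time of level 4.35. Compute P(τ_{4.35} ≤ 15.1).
P(τ_{4.35} ≤ 15.1) = 2(1 − Φ(4.35/√15.1)) = 2(1 − Φ(1.1194)) ≈ 0.2630

By the reflection principle for standard BM, P(τ_b ≤ t) = 2 · P(B_t ≥ b). Since B_t ~ N(0, t), P(B_t ≥ 4.35) = 1 − Φ(4.35/√t) = 1 − Φ(4.35/√15.1) = 1 − Φ(1.1194) ≈ 0.13148. Doubling: P(τ_{4.35} ≤ 15.1) ≈ 2 · 0.13148 = 0.26296 ≈ 0.2630.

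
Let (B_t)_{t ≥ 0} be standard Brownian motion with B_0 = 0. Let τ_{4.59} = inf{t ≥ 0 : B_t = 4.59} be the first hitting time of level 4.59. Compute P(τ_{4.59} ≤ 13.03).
P(τ_{4.59} ≤ 13.03) = 2(1 − Φ(4.59/√13.03)) = 2(1 − Φ(1.2716)) ≈ 0.2035

By the reflection principle for standard BM, P(τ_b ≤ t) = 2 · P(B_t ≥ b). Since B_t ~ N(0, t), P(B_t ≥ 4.59) = 1 − Φ(4.59/√t) = 1 − Φ(4.59/√13.03) = 1 − Φ(1.2716) ≈ 0.10176. Doubling: P(τ_{4.59} ≤ 13.03) ≈ 2 · 0.10176 = 0.20352 ≈ 0.2035.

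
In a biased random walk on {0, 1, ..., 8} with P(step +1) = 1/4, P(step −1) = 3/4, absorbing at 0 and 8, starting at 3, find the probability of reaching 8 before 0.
P(hit 8 before 0) = (1 − (3)^3) / (1 − (3)^8) = 13/3280

Let u_k denote P(reach 8 before 0 | start at k). Boundary: u_0 = 0, u_8 = 1. Recurrence: u_k = 1/4·u_{k+1} + 3/4·u_{k-1} for 1 ≤ k ≤ 7. Try u_k = A + B·r^k with r = q/p = (3/4)/(1/4) = 3. Substitution satisfies the recurrence; boundary conditions give:
  u_k = (1 − r^k) / (1 − r^N) = (1 − (3)^3) / (1 − (3)^8) = 13/3280.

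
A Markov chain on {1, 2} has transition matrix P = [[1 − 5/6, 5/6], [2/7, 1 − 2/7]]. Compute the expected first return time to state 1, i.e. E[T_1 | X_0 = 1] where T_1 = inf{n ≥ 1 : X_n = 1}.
E[T_1 | X_0 = 1] = 1/π_1 = 47/12

For an irreducible recurrent Markov chain with stationary distribution π, E[T_i | X_0 = i] = 1/π_i (Kac's formula). Here π_1 = (2/7)/(5/6 + 2/7) = (2/7)/(47/42) = 12/47, so E[T_1 | X_0 = 1] = 1/π_1 = (5/6 + 2/7)/(2/7) = (47/42)/(2/7) = 47/12.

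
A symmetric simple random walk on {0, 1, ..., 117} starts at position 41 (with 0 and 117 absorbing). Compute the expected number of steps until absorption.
E[τ | X_0 = 41] = 3116

Let v_k = E[τ | X_0 = k]. Boundary: v_0 = v_117 = 0. Recurrence: v_k = 1 + (v_{k-1} + v_{k+1})/2 for 1 ≤ k ≤ 116. The particular solution to v_k − (v_{k-1} + v_{k+1})/2 = 1 is v_k = −k^2. Adding homogeneous solution A + B k and matching boundaries gives v_k = k (117 − k). Substituting k = 41: v_41 = 41 · 76 = 3116.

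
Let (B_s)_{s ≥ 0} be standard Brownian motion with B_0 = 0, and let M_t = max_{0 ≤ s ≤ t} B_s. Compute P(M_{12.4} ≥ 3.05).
P(M_{12.4} ≥ 3.05) = 2·P(B_{12.4} ≥ 3.05) = 2(1 − Φ(3.05/√12.4)) ≈ 0.3864

By the reflection principle for Brownian motion, P(M_t ≥ a) = 2 · P(B_t ≥ a) for a ≥ 0. Since B_t ~ N(0, t), P(B_t ≥ 3.05) = 1 − Φ(3.05/√t) = 1 − Φ(3.05/√12.4) = 1 − Φ(0.8661). So
  P(M_{12.4} ≥ 3.05) = 2(1 − Φ(0.8661)) ≈ 0.3864.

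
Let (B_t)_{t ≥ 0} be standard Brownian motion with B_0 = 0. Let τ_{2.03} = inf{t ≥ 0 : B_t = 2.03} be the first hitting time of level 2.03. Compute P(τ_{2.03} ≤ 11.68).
P(τ_{2.03} ≤ 11.68) = 2(1 − Φ(2.03/√11.68)) = 2(1 − Φ(0.5940)) ≈ 0.5525

By the reflection principle for standard BM, P(τ_b ≤ t) = 2 · P(B_t ≥ b). Since B_t ~ N(0, t), P(B_t ≥ 2.03) = 1 − Φ(2.03/√t) = 1 − Φ(2.03/√11.68) = 1 − Φ(0.5940) ≈ 0.27626. Doubling: P(τ_{2.03} ≤ 11.68) ≈ 2 · 0.27626 = 0.55252 ≈ 0.5525.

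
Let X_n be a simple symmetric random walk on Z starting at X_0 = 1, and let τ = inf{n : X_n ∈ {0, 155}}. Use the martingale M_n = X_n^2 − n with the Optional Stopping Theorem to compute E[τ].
E[τ] = 154

M_n = X_n^2 − n is a martingale (since E[X_{n+1}^2 | F_n] = X_n^2 + 1). By OST (τ has finite mean in a bounded region), E[M_τ] = E[M_0] = X_0^2 − 0 = 1^2 = 1. Also E[M_τ] = E[X_τ^2] − E[τ]. The walk exits at 0 or 155, with P(hit 155 first) = 1/155, so E[X_τ^2] = 155^2 · 1/155 + 0 = 155. Thus E[τ] = E[X_τ^2] − E[M_τ] = 155 − 1 = 154 = 1(155 − 1) = 154.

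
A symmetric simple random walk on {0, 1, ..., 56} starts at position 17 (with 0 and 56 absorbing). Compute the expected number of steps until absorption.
E[τ | X_0 = 17] = 663

Let v_k = E[τ | X_0 = k]. Boundary: v_0 = v_56 = 0. Recurrence: v_k = 1 + (v_{k-1} + v_{k+1})/2 for 1 ≤ k ≤ 55. The particular solution to v_k − (v_{k-1} + v_{k+1})/2 = 1 is v_k = −k^2. Adding homogeneous solution A + B k and matching boundaries gives v_k = k (56 − k). Substituting k = 17: v_17 = 17 · 39 = 663.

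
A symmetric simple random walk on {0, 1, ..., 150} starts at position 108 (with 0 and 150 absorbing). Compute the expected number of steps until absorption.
E[τ | X_0 = 108] = 4536

Let v_k = E[τ | X_0 = k]. Boundary: v_0 = v_150 = 0. Recurrence: v_k = 1 + (v_{k-1} + v_{k+1})/2 for 1 ≤ k ≤ 149. The particular solution to v_k − (v_{k-1} + v_{k+1})/2 = 1 is v_k = −k^2. Adding homogeneous solution A + B k and matching boundaries gives v_k = k (150 − k). Substituting k = 108: v_108 = 108 · 42 = 4536.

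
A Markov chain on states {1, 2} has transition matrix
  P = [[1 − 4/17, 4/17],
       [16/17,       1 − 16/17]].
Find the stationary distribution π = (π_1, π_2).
π_1 = 4/5, π_2 = 1/5

Solve πP = π with π_1 + π_2 = 1. From πP = π: π_1 · (1 − 4/17) + π_2 · 16/17 = π_1 ⇒ π_2 · 16/17 = π_1 · 4/17 ⇒ π_2/π_1 = (4/17)/(16/17) = 1/4. Together with π_1 + π_2 = 1:
  π_1 = (16/17)/(4/17 + 16/17) = (16/17)/(20/17) = 4/5,
  π_2 = (4/17)/(4/17 + 16/17) = (4/17)/(20/17) = 1/5.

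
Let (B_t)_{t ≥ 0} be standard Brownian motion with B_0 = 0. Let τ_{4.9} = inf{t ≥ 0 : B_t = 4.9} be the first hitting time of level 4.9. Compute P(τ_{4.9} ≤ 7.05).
P(τ_{4.9} ≤ 7.05) = 2(1 − Φ(4.9/√7.05)) = 2(1 − Φ(1.8454)) ≈ 0.0650

By the reflection principle for standard BM, P(τ_b ≤ t) = 2 · P(B_t ≥ b). Since B_t ~ N(0, t), P(B_t ≥ 4.9) = 1 − Φ(4.9/√t) = 1 − Φ(4.9/√7.05) = 1 − Φ(1.8454) ≈ 0.03249. Doubling: P(τ_{4.9} ≤ 7.05) ≈ 2 · 0.03249 = 0.06498 ≈ 0.0650.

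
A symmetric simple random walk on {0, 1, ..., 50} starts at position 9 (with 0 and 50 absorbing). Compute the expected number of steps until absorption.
E[τ | X_0 = 9] = 369

Let v_k = E[τ | X_0 = k]. Boundary: v_0 = v_50 = 0. Recurrence: v_k = 1 + (v_{k-1} + v_{k+1})/2 for 1 ≤ k ≤ 49. The particular solution to v_k − (v_{k-1} + v_{k+1})/2 = 1 is v_k = −k^2. Adding homogeneous solution A + B k and matching boundaries gives v_k = k (50 − k). Substituting k = 9: v_9 = 9 · 41 = 369.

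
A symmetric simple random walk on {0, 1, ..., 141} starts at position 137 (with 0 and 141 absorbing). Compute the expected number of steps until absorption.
E[τ | X_0 = 137] = 548

Let v_k = E[τ | X_0 = k]. Boundary: v_0 = v_141 = 0. Recurrence: v_k = 1 + (v_{k-1} + v_{k+1})/2 for 1 ≤ k ≤ 140. The particular solution to v_k − (v_{k-1} + v_{k+1})/2 = 1 is v_k = −k^2. Adding homogeneous solution A + B k and matching boundaries gives v_k = k (141 − k). Substituting k = 137: v_137 = 137 · 4 = 548.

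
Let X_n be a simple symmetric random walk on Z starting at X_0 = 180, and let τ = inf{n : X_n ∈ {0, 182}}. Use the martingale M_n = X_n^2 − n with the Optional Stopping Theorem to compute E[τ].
E[τ] = 360

M_n = X_n^2 − n is a martingale (since E[X_{n+1}^2 | F_n] = X_n^2 + 1). By OST (τ has finite mean in a bounded region), E[M_τ] = E[M_0] = X_0^2 − 0 = 180^2 = 32400. Also E[M_τ] = E[X_τ^2] − E[τ]. The walk exits at 0 or 182, with P(hit 182 first) = 180/182, so E[X_τ^2] = 182^2 · 180/182 + 0 = 32760. Thus E[τ] = E[X_τ^2] − E[M_τ] = 32760 − 32400 = 360 = 180(182 − 180) = 360.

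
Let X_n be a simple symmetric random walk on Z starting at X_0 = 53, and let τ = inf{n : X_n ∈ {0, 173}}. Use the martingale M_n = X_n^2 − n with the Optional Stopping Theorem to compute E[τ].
E[τ] = 6360

M_n = X_n^2 − n is a martingale (since E[X_{n+1}^2 | F_n] = X_n^2 + 1). By OST (τ has finite mean in a bounded region), E[M_τ] = E[M_0] = X_0^2 − 0 = 53^2 = 2809. Also E[M_τ] = E[X_τ^2] − E[τ]. The walk exits at 0 or 173, with P(hit 173 first) = 53/173, so E[X_τ^2] = 173^2 · 53/173 + 0 = 9169. Thus E[τ] = E[X_τ^2] − E[M_τ] = 9169 − 2809 = 6360 = 53(173 − 53) = 6360.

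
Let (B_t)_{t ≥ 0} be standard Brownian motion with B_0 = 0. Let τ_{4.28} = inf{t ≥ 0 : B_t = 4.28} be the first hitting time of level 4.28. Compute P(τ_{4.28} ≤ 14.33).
P(τ_{4.28} ≤ 14.33) = 2(1 − Φ(4.28/√14.33)) = 2(1 − Φ(1.1306)) ≈ 0.2582

By the reflection principle for standard BM, P(τ_b ≤ t) = 2 · P(B_t ≥ b). Since B_t ~ N(0, t), P(B_t ≥ 4.28) = 1 − Φ(4.28/√t) = 1 − Φ(4.28/√14.33) = 1 − Φ(1.1306) ≈ 0.12911. Doubling: P(τ_{4.28} ≤ 14.33) ≈ 2 · 0.12911 = 0.25822 ≈ 0.2582.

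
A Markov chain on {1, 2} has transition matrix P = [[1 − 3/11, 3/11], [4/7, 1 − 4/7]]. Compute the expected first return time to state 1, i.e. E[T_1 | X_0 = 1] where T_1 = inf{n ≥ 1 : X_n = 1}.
E[T_1 | X_0 = 1] = 1/π_1 = 65/44

For an irreducible recurrent Markov chain with stationary distribution π, E[T_i | X_0 = i] = 1/π_i (Kac's formula). Here π_1 = (4/7)/(3/11 + 4/7) = (4/7)/(65/77) = 44/65, so E[T_1 | X_0 = 1] = 1/π_1 = (3/11 + 4/7)/(4/7) = (65/77)/(4/7) = 65/44.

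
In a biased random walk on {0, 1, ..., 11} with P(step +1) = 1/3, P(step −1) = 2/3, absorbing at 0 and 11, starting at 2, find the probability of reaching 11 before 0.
P(hit 11 before 0) = (1 − (2)^2) / (1 − (2)^11) = 3/2047

Let u_k denote P(reach 11 before 0 | start at k). Boundary: u_0 = 0, u_11 = 1. Recurrence: u_k = 1/3·u_{k+1} + 2/3·u_{k-1} for 1 ≤ k ≤ 10. Try u_k = A + B·r^k with r = q/p = (2/3)/(1/3) = 2. Substitution satisfies the recurrence; boundary conditions give:
  u_k = (1 − r^k) / (1 − r^N) = (1 − (2)^2) / (1 − (2)^11) = 3/2047.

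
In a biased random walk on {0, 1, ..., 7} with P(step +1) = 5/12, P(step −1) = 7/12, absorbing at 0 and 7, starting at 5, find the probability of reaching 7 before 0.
P(hit 7 before 0) = (1 − (7/5)^5) / (1 − (7/5)^7) = 171025/372709

Let u_k denote P(reach 7 before 0 | start at k). Boundary: u_0 = 0, u_7 = 1. Recurrence: u_k = 5/12·u_{k+1} + 7/12·u_{k-1} for 1 ≤ k ≤ 6. Try u_k = A + B·r^k with r = q/p = (7/12)/(5/12) = 7/5. Substitution satisfies the recurrence; boundary conditions give:
  u_k = (1 − r^k) / (1 − r^N) = (1 − (7/5)^5) / (1 − (7/5)^7) = 171025/372709.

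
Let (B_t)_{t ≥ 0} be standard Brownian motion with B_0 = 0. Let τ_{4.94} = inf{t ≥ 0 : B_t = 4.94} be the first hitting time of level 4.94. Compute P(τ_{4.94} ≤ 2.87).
P(τ_{4.94} ≤ 2.87) = 2(1 − Φ(4.94/√2.87)) = 2(1 − Φ(2.9160)) ≈ 0.0035

By the reflection principle for standard BM, P(τ_b ≤ t) = 2 · P(B_t ≥ b). Since B_t ~ N(0, t), P(B_t ≥ 4.94) = 1 − Φ(4.94/√t) = 1 − Φ(4.94/√2.87) = 1 − Φ(2.9160) ≈ 0.00177. Doubling: P(τ_{4.94} ≤ 2.87) ≈ 2 · 0.00177 = 0.00354 ≈ 0.0035.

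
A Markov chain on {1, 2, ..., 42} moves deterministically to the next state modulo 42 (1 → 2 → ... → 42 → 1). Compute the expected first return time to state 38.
E[T_38 | X_0 = 38] = 42

The chain cycles deterministically, so starting at state 38 it returns in exactly 42 steps. Equivalently, the stationary distribution is uniform π_j = 1/42 for every state j, so by Kac's formula E[T_38] = 1/π_38 = 42.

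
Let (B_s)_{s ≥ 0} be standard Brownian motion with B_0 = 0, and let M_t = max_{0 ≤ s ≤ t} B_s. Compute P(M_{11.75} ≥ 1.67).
P(M_{11.75} ≥ 1.67) = 2·P(B_{11.75} ≥ 1.67) = 2(1 − Φ(1.67/√11.75)) ≈ 0.6261

By the reflection principle for Brownian motion, P(M_t ≥ a) = 2 · P(B_t ≥ a) for a ≥ 0. Since B_t ~ N(0, t), P(B_t ≥ 1.67) = 1 − Φ(1.67/√t) = 1 − Φ(1.67/√11.75) = 1 − Φ(0.4872). So
  P(M_{11.75} ≥ 1.67) = 2(1 − Φ(0.4872)) ≈ 0.6261.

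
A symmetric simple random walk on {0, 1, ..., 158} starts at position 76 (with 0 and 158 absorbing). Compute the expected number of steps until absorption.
E[τ | X_0 = 76] = 6232

Let v_k = E[τ | X_0 = k]. Boundary: v_0 = v_158 = 0. Recurrence: v_k = 1 + (v_{k-1} + v_{k+1})/2 for 1 ≤ k ≤ 157. The particular solution to v_k − (v_{k-1} + v_{k+1})/2 = 1 is v_k = −k^2. Adding homogeneous solution A + B k and matching boundaries gives v_k = k (158 − k). Substituting k = 76: v_76 = 76 · 82 = 6232.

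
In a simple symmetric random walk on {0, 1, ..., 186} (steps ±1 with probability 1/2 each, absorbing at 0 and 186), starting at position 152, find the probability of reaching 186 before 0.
P(hit 186 before 0) = 152/186 = 76/93

Let u_k = P(hit 186 before 0 | start at k). Then u_0 = 0, u_186 = 1, and u_k = u_{k-1}/2 + u_{k+1}/2 for 1 ≤ k ≤ 185. This harmonic recurrence is solved by u_k = k/186, giving u_152 = 152/186 = 76/93.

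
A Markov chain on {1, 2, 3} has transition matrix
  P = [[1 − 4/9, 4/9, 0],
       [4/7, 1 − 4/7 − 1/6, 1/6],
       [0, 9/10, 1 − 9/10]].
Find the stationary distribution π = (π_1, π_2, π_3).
π = (243/467, 189/467, 35/467)

This is a birth-death chain on three states, which satisfies detailed balance: π_1 · P_{12} = π_2 · P_{21} and π_2 · P_{23} = π_3 · P_{32}.
From π_1 · 4/9 = π_2 · 4/7: π_2/π_1 = (4/9)/(4/7) = 7/9.
From π_2 · 1/6 = π_3 · 9/10: π_3/π_2 = (1/6)/(9/10) = 5/27.
Take π_1 proportional to 1; then unnormalized π = (1, 7/9, 35/243). Normalize by dividing by the sum 467/243:
  π = (243/467, 189/467, 35/467).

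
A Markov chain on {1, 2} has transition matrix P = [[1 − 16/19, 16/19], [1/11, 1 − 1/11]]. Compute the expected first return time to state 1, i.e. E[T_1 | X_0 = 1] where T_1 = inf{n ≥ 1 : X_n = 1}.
E[T_1 | X_0 = 1] = 1/π_1 = 195/19

For an irreducible recurrent Markov chain with stationary distribution π, E[T_i | X_0 = i] = 1/π_i (Kac's formula). Here π_1 = (1/11)/(16/19 + 1/11) = (1/11)/(195/209) = 19/195, so E[T_1 | X_0 = 1] = 1/π_1 = (16/19 + 1/11)/(1/11) = (195/209)/(1/11) = 195/19.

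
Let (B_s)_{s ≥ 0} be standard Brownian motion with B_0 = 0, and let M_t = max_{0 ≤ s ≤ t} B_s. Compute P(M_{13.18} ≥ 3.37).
P(M_{13.18} ≥ 3.37) = 2·P(B_{13.18} ≥ 3.37) = 2(1 − Φ(3.37/√13.18)) ≈ 0.3533

By the reflection principle for Brownian motion, P(M_t ≥ a) = 2 · P(B_t ≥ a) for a ≥ 0. Since B_t ~ N(0, t), P(B_t ≥ 3.37) = 1 − Φ(3.37/√t) = 1 − Φ(3.37/√13.18) = 1 − Φ(0.9283). So
  P(M_{13.18} ≥ 3.37) = 2(1 − Φ(0.9283)) ≈ 0.3533.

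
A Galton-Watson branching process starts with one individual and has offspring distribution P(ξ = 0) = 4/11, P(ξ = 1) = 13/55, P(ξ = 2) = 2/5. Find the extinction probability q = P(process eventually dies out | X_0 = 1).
q = 10/11

The pgf is f(s) = 4/11 + 13/55·s + 2/5·s². The extinction probability q is the smallest fixed point of f in [0, 1]. Setting s = f(s):
  2/5·s² + (13/55 − 1)·s + 4/11 = 0
  2/5·s² − (4/11 + 2/5)·s + 4/11 = 0
which factors as (s − 1)·(2/5·s − 4/11) = 0, giving roots s = 1 and s = (4/11)/(2/5) = 10/11.
Mean offspring μ = 13/55 + 2·2/5 = 57/55 > 1 (supercritical), so q < 1. The extinction probability is the smaller root: q = (4/11)/(2/5) = 10/11.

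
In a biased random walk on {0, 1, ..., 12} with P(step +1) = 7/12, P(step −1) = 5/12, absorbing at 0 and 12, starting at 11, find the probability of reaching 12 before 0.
P(hit 12 before 0) = (1 − (5/7)^11) / (1 − (5/7)^12) = 6749745163/6798573288

Let u_k denote P(reach 12 before 0 | start at k). Boundary: u_0 = 0, u_12 = 1. Recurrence: u_k = 7/12·u_{k+1} + 5/12·u_{k-1} for 1 ≤ k ≤ 11. Try u_k = A + B·r^k with r = q/p = (5/12)/(7/12) = 5/7. Substitution satisfies the recurrence; boundary conditions give:
  u_k = (1 − r^k) / (1 − r^N) = (1 − (5/7)^11) / (1 − (5/7)^12) = 6749745163/6798573288.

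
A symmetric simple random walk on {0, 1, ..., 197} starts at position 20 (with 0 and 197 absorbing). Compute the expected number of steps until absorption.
E[τ | X_0 = 20] = 3540

Let v_k = E[τ | X_0 = k]. Boundary: v_0 = v_197 = 0. Recurrence: v_k = 1 + (v_{k-1} + v_{k+1})/2 for 1 ≤ k ≤ 196. The particular solution to v_k − (v_{k-1} + v_{k+1})/2 = 1 is v_k = −k^2. Adding homogeneous solution A + B k and matching boundaries gives v_k = k (197 − k). Substituting k = 20: v_20 = 20 · 177 = 3540.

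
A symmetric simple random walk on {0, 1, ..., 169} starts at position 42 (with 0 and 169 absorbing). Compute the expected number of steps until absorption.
E[τ | X_0 = 42] = 5334

Let v_k = E[τ | X_0 = k]. Boundary: v_0 = v_169 = 0. Recurrence: v_k = 1 + (v_{k-1} + v_{k+1})/2 for 1 ≤ k ≤ 168. The particular solution to v_k − (v_{k-1} + v_{k+1})/2 = 1 is v_k = −k^2. Adding homogeneous solution A + B k and matching boundaries gives v_k = k (169 − k). Substituting k = 42: v_42 = 42 · 127 = 5334.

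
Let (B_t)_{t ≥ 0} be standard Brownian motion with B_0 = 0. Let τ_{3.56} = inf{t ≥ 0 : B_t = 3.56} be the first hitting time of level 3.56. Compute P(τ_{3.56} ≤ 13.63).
P(τ_{3.56} ≤ 13.63) = 2(1 − Φ(3.56/√13.63)) = 2(1 − Φ(0.9643)) ≈ 0.3349

By the reflection principle for standard BM, P(τ_b ≤ t) = 2 · P(B_t ≥ b). Since B_t ~ N(0, t), P(B_t ≥ 3.56) = 1 − Φ(3.56/√t) = 1 − Φ(3.56/√13.63) = 1 − Φ(0.9643) ≈ 0.16745. Doubling: P(τ_{3.56} ≤ 13.63) ≈ 2 · 0.16745 = 0.33490 ≈ 0.3349.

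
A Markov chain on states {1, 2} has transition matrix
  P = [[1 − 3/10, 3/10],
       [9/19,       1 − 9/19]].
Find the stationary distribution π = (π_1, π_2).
π_1 = 30/49, π_2 = 19/49

Solve πP = π with π_1 + π_2 = 1. From πP = π: π_1 · (1 − 3/10) + π_2 · 9/19 = π_1 ⇒ π_2 · 9/19 = π_1 · 3/10 ⇒ π_2/π_1 = (3/10)/(9/19) = 19/30. Together with π_1 + π_2 = 1:
  π_1 = (9/19)/(3/10 + 9/19) = (9/19)/(147/190) = 30/49,
  π_2 = (3/10)/(3/10 + 9/19) = (3/10)/(147/190) = 19/49.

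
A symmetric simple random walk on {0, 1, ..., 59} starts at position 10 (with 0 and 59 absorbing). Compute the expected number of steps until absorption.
E[τ | X_0 = 10] = 490

Let v_k = E[τ | X_0 = k]. Boundary: v_0 = v_59 = 0. Recurrence: v_k = 1 + (v_{k-1} + v_{k+1})/2 for 1 ≤ k ≤ 58. The particular solution to v_k − (v_{k-1} + v_{k+1})/2 = 1 is v_k = −k^2. Adding homogeneous solution A + B k and matching boundaries gives v_k = k (59 − k). Substituting k = 10: v_10 = 10 · 49 = 490.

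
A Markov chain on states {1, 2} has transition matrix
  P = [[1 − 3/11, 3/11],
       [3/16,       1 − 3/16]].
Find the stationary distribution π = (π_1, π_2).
π_1 = 11/27, π_2 = 16/27

Solve πP = π with π_1 + π_2 = 1. From πP = π: π_1 · (1 − 3/11) + π_2 · 3/16 = π_1 ⇒ π_2 · 3/16 = π_1 · 3/11 ⇒ π_2/π_1 = (3/11)/(3/16) = 16/11. Together with π_1 + π_2 = 1:
  π_1 = (3/16)/(3/11 + 3/16) = (3/16)/(81/176) = 11/27,
  π_2 = (3/11)/(3/11 + 3/16) = (3/11)/(81/176) = 16/27.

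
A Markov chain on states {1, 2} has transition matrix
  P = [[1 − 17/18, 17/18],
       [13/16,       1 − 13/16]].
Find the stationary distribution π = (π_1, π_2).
π_1 = 117/253, π_2 = 136/253

Solve πP = π with π_1 + π_2 = 1. From πP = π: π_1 · (1 − 17/18) + π_2 · 13/16 = π_1 ⇒ π_2 · 13/16 = π_1 · 17/18 ⇒ π_2/π_1 = (17/18)/(13/16) = 136/117. Together with π_1 + π_2 = 1:
  π_1 = (13/16)/(17/18 + 13/16) = (13/16)/(253/144) = 117/253,
  π_2 = (17/18)/(17/18 + 13/16) = (17/18)/(253/144) = 136/253.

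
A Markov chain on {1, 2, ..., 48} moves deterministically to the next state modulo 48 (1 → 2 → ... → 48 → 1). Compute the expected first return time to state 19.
E[T_19 | X_0 = 19] = 48

The chain cycles deterministically, so starting at state 19 it returns in exactly 48 steps. Equivalently, the stationary distribution is uniform π_j = 1/48 for every state j, so by Kac's formula E[T_19] = 1/π_19 = 48.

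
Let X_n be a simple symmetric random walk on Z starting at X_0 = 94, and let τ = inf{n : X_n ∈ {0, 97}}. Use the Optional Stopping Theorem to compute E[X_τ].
E[X_τ] = 94

X_n is a martingale and τ is a bounded-mean stopping time (indeed τ is finite a.s. with bounded expectation since the walk is in a bounded region). By the OST, E[X_τ] = E[X_0] = 94. Equivalently: E[X_τ] = 97 · P(hit 97 first) + 0 · P(hit 0 first) = 97 · (94/97) = 94.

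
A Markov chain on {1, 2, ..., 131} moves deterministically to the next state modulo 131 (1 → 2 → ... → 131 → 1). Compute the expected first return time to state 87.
E[T_87 | X_0 = 87] = 131

The chain cycles deterministically, so starting at state 87 it returns in exactly 131 steps. Equivalently, the stationary distribution is uniform π_j = 1/131 for every state j, so by Kac's formula E[T_87] = 1/π_87 = 131.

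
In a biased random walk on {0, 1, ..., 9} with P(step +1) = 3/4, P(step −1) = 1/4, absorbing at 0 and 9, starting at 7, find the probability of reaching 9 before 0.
P(hit 9 before 0) = (1 − (1/3)^7) / (1 − (1/3)^9) = 9837/9841

Let u_k denote P(reach 9 before 0 | start at k). Boundary: u_0 = 0, u_9 = 1. Recurrence: u_k = 3/4·u_{k+1} + 1/4·u_{k-1} for 1 ≤ k ≤ 8. Try u_k = A + B·r^k with r = q/p = (1/4)/(3/4) = 1/3. Substitution satisfies the recurrence; boundary conditions give:
  u_k = (1 − r^k) / (1 − r^N) = (1 − (1/3)^7) / (1 − (1/3)^9) = 9837/9841.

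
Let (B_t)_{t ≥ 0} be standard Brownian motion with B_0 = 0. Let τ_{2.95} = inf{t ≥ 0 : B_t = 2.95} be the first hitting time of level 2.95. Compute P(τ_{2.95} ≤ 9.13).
P(τ_{2.95} ≤ 9.13) = 2(1 − Φ(2.95/√9.13)) = 2(1 − Φ(0.9763)) ≈ 0.3289

By the reflection principle for standard BM, P(τ_b ≤ t) = 2 · P(B_t ≥ b). Since B_t ~ N(0, t), P(B_t ≥ 2.95) = 1 − Φ(2.95/√t) = 1 − Φ(2.95/√9.13) = 1 − Φ(0.9763) ≈ 0.16446. Doubling: P(τ_{2.95} ≤ 9.13) ≈ 2 · 0.16446 = 0.32892 ≈ 0.3289.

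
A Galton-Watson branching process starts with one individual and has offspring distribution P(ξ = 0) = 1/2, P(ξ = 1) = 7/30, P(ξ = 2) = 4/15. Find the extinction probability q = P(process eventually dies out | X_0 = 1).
q = 1

Mean offspring μ = 0·1/2 + 1·7/30 + 2·4/15 = 23/30 ≤ 1. For μ ≤ 1 with offspring not concentrated at 1, the Galton-Watson process goes extinct almost surely, so q = 1.
(Algebraic check: The pgf is f(s) = 1/2 + 7/30·s + 4/15·s². The extinction probability q is the smallest fixed point of f in [0, 1]. Setting s = f(s):
  4/15·s² + (7/30 − 1)·s + 1/2 = 0
  4/15·s² − (1/2 + 4/15)·s + 1/2 = 0
which factors as (s − 1)·(4/15·s − 1/2) = 0, giving roots s = 1 and s = (1/2)/(4/15) = 15/8. Since 15/8 ≥ 1, the smallest root in [0, 1] is s = 1.)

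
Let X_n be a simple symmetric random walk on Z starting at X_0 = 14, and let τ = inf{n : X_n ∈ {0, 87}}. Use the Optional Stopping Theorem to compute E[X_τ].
E[X_τ] = 14

X_n is a martingale and τ is a bounded-mean stopping time (indeed τ is finite a.s. with bounded expectation since the walk is in a bounded region). By the OST, E[X_τ] = E[X_0] = 14. Equivalently: E[X_τ] = 87 · P(hit 87 first) + 0 · P(hit 0 first) = 87 · (14/87) = 14.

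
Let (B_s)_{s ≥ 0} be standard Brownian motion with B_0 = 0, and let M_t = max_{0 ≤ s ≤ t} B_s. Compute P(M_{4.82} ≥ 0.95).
P(M_{4.82} ≥ 0.95) = 2·P(B_{4.82} ≥ 0.95) = 2(1 − Φ(0.95/√4.82)) ≈ 0.6652

By the reflection principle for Brownian motion, P(M_t ≥ a) = 2 · P(B_t ≥ a) for a ≥ 0. Since B_t ~ N(0, t), P(B_t ≥ 0.95) = 1 − Φ(0.95/√t) = 1 − Φ(0.95/√4.82) = 1 − Φ(0.4327). So
  P(M_{4.82} ≥ 0.95) = 2(1 − Φ(0.4327)) ≈ 0.6652.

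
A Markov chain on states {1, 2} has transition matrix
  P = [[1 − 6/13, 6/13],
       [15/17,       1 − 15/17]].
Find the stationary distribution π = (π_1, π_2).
π_1 = 65/99, π_2 = 34/99

Solve πP = π with π_1 + π_2 = 1. From πP = π: π_1 · (1 − 6/13) + π_2 · 15/17 = π_1 ⇒ π_2 · 15/17 = π_1 · 6/13 ⇒ π_2/π_1 = (6/13)/(15/17) = 34/65. Together with π_1 + π_2 = 1:
  π_1 = (15/17)/(6/13 + 15/17) = (15/17)/(297/221) = 65/99,
  π_2 = (6/13)/(6/13 + 15/17) = (6/13)/(297/221) = 34/99.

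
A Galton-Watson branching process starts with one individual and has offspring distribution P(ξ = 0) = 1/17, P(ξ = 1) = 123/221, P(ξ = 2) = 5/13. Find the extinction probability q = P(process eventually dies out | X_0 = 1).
q = 13/85

The pgf is f(s) = 1/17 + 123/221·s + 5/13·s². The extinction probability q is the smallest fixed point of f in [0, 1]. Setting s = f(s):
  5/13·s² + (123/221 − 1)·s + 1/17 = 0
  5/13·s² − (1/17 + 5/13)·s + 1/17 = 0
which factors as (s − 1)·(5/13·s − 1/17) = 0, giving roots s = 1 and s = (1/17)/(5/13) = 13/85.
Mean offspring μ = 123/221 + 2·5/13 = 293/221 > 1 (supercritical), so q < 1. The extinction probability is the smaller root: q = (1/17)/(5/13) = 13/85.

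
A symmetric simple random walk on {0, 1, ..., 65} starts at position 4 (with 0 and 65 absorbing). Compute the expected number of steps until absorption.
E[τ | X_0 = 4] = 244

Let v_k = E[τ | X_0 = k]. Boundary: v_0 = v_65 = 0. Recurrence: v_k = 1 + (v_{k-1} + v_{k+1})/2 for 1 ≤ k ≤ 64. The particular solution to v_k − (v_{k-1} + v_{k+1})/2 = 1 is v_k = −k^2. Adding homogeneous solution A + B k and matching boundaries gives v_k = k (65 − k). Substituting k = 4: v_4 = 4 · 61 = 244.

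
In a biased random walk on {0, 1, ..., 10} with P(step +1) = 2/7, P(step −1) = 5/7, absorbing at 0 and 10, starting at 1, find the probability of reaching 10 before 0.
P(hit 10 before 0) = (1 − (5/2)^1) / (1 − (5/2)^10) = 512/3254867

Let u_k denote P(reach 10 before 0 | start at k). Boundary: u_0 = 0, u_10 = 1. Recurrence: u_k = 2/7·u_{k+1} + 5/7·u_{k-1} for 1 ≤ k ≤ 9. Try u_k = A + B·r^k with r = q/p = (5/7)/(2/7) = 5/2. Substitution satisfies the recurrence; boundary conditions give:
  u_k = (1 − r^k) / (1 − r^N) = (1 − (5/2)^1) / (1 − (5/2)^10) = 512/3254867.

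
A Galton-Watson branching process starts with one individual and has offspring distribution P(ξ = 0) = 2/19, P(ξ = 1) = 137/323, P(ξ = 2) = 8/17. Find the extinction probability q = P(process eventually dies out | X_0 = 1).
q = 17/76

The pgf is f(s) = 2/19 + 137/323·s + 8/17·s². The extinction probability q is the smallest fixed point of f in [0, 1]. Setting s = f(s):
  8/17·s² + (137/323 − 1)·s + 2/19 = 0
  8/17·s² − (2/19 + 8/17)·s + 2/19 = 0
which factors as (s − 1)·(8/17·s − 2/19) = 0, giving roots s = 1 and s = (2/19)/(8/17) = 17/76.
Mean offspring μ = 137/323 + 2·8/17 = 441/323 > 1 (supercritical), so q < 1. The extinction probability is the smaller root: q = (2/19)/(8/17) = 17/76.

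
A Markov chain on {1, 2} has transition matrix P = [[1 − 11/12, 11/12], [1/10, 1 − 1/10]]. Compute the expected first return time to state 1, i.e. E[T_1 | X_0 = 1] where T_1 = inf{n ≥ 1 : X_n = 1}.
E[T_1 | X_0 = 1] = 1/π_1 = 61/6

For an irreducible recurrent Markov chain with stationary distribution π, E[T_i | X_0 = i] = 1/π_i (Kac's formula). Here π_1 = (1/10)/(11/12 + 1/10) = (1/10)/(61/60) = 6/61, so E[T_1 | X_0 = 1] = 1/π_1 = (11/12 + 1/10)/(1/10) = (61/60)/(1/10) = 61/6.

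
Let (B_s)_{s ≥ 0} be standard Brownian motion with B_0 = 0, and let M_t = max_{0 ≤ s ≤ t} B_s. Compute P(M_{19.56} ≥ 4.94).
P(M_{19.56} ≥ 4.94) = 2·P(B_{19.56} ≥ 4.94) = 2(1 − Φ(4.94/√19.56)) ≈ 0.2640

By the reflection principle for Brownian motion, P(M_t ≥ a) = 2 · P(B_t ≥ a) for a ≥ 0. Since B_t ~ N(0, t), P(B_t ≥ 4.94) = 1 − Φ(4.94/√t) = 1 − Φ(4.94/√19.56) = 1 − Φ(1.1170). So
  P(M_{19.56} ≥ 4.94) = 2(1 − Φ(1.1170)) ≈ 0.2640.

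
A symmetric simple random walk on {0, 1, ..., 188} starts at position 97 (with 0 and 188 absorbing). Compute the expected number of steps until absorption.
E[τ | X_0 = 97] = 8827

Let v_k = E[τ | X_0 = k]. Boundary: v_0 = v_188 = 0. Recurrence: v_k = 1 + (v_{k-1} + v_{k+1})/2 for 1 ≤ k ≤ 187. The particular solution to v_k − (v_{k-1} + v_{k+1})/2 = 1 is v_k = −k^2. Adding homogeneous solution A + B k and matching boundaries gives v_k = k (188 − k). Substituting k = 97: v_97 = 97 · 91 = 8827.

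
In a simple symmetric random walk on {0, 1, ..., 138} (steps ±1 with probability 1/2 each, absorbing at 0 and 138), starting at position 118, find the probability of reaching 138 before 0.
P(hit 138 before 0) = 118/138 = 59/69

Let u_k = P(hit 138 before 0 | start at k). Then u_0 = 0, u_138 = 1, and u_k = u_{k-1}/2 + u_{k+1}/2 for 1 ≤ k ≤ 137. This harmonic recurrence is solved by u_k = k/138, giving u_118 = 118/138 = 59/69.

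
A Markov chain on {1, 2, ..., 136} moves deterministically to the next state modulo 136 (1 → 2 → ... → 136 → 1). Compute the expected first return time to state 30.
E[T_30 | X_0 = 30] = 136

The chain cycles deterministically, so starting at state 30 it returns in exactly 136 steps. Equivalently, the stationary distribution is uniform π_j = 1/136 for every state j, so by Kac's formula E[T_30] = 1/π_30 = 136.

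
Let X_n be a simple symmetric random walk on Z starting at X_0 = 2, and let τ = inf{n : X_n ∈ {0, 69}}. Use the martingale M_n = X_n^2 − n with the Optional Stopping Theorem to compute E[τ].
E[τ] = 134

M_n = X_n^2 − n is a martingale (since E[X_{n+1}^2 | F_n] = X_n^2 + 1). By OST (τ has finite mean in a bounded region), E[M_τ] = E[M_0] = X_0^2 − 0 = 2^2 = 4. Also E[M_τ] = E[X_τ^2] − E[τ]. The walk exits at 0 or 69, with P(hit 69 first) = 2/69, so E[X_τ^2] = 69^2 · 2/69 + 0 = 138. Thus E[τ] = E[X_τ^2] − E[M_τ] = 138 − 4 = 134 = 2(69 − 2) = 134.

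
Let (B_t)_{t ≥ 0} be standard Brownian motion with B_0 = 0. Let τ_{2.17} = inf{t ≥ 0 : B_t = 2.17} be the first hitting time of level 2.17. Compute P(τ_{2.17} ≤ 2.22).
P(τ_{2.17} ≤ 2.22) = 2(1 − Φ(2.17/√2.22)) = 2(1 − Φ(1.4564)) ≈ 0.1453

By the reflection principle for standard BM, P(τ_b ≤ t) = 2 · P(B_t ≥ b). Since B_t ~ N(0, t), P(B_t ≥ 2.17) = 1 − Φ(2.17/√t) = 1 − Φ(2.17/√2.22) = 1 − Φ(1.4564) ≈ 0.07264. Doubling: P(τ_{2.17} ≤ 2.22) ≈ 2 · 0.07264 = 0.14528 ≈ 0.1453.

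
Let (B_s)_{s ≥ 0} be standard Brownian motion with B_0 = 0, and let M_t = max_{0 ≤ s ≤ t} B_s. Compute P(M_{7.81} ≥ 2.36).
P(M_{7.81} ≥ 2.36) = 2·P(B_{7.81} ≥ 2.36) = 2(1 − Φ(2.36/√7.81)) ≈ 0.3984

By the reflection principle for Brownian motion, P(M_t ≥ a) = 2 · P(B_t ≥ a) for a ≥ 0. Since B_t ~ N(0, t), P(B_t ≥ 2.36) = 1 − Φ(2.36/√t) = 1 − Φ(2.36/√7.81) = 1 − Φ(0.8445). So
  P(M_{7.81} ≥ 2.36) = 2(1 − Φ(0.8445)) ≈ 0.3984.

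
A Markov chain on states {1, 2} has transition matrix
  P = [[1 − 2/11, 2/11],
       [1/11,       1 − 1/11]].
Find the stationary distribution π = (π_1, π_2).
π_1 = 1/3, π_2 = 2/3

Solve πP = π with π_1 + π_2 = 1. From πP = π: π_1 · (1 − 2/11) + π_2 · 1/11 = π_1 ⇒ π_2 · 1/11 = π_1 · 2/11 ⇒ π_2/π_1 = (2/11)/(1/11) = 2. Together with π_1 + π_2 = 1:
  π_1 = (1/11)/(2/11 + 1/11) = (1/11)/(3/11) = 1/3,
  π_2 = (2/11)/(2/11 + 1/11) = (2/11)/(3/11) = 2/3.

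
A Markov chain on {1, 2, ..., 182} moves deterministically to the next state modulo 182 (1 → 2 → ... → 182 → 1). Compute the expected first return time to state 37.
E[T_37 | X_0 = 37] = 182

The chain cycles deterministically, so starting at state 37 it returns in exactly 182 steps. Equivalently, the stationary distribution is uniform π_j = 1/182 for every state j, so by Kac's formula E[T_37] = 1/π_37 = 182.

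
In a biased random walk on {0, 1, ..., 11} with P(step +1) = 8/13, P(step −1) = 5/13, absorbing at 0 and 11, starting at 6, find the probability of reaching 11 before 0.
P(hit 11 before 0) = (1 − (5/8)^6) / (1 − (5/8)^11) = 2692644864/2847035489

Let u_k denote P(reach 11 before 0 | start at k). Boundary: u_0 = 0, u_11 = 1. Recurrence: u_k = 8/13·u_{k+1} + 5/13·u_{k-1} for 1 ≤ k ≤ 10. Try u_k = A + B·r^k with r = q/p = (5/13)/(8/13) = 5/8. Substitution satisfies the recurrence; boundary conditions give:
  u_k = (1 − r^k) / (1 − r^N) = (1 − (5/8)^6) / (1 − (5/8)^11) = 2692644864/2847035489.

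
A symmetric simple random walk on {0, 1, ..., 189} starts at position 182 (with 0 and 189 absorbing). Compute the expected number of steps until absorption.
E[τ | X_0 = 182] = 1274

Let v_k = E[τ | X_0 = k]. Boundary: v_0 = v_189 = 0. Recurrence: v_k = 1 + (v_{k-1} + v_{k+1})/2 for 1 ≤ k ≤ 188. The particular solution to v_k − (v_{k-1} + v_{k+1})/2 = 1 is v_k = −k^2. Adding homogeneous solution A + B k and matching boundaries gives v_k = k (189 − k). Substituting k = 182: v_182 = 182 · 7 = 1274.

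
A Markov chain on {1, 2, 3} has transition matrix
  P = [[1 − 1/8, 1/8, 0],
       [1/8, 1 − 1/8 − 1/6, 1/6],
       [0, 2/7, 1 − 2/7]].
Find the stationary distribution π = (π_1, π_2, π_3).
π = (12/31, 12/31, 7/31)

This is a birth-death chain on three states, which satisfies detailed balance: π_1 · P_{12} = π_2 · P_{21} and π_2 · P_{23} = π_3 · P_{32}.
From π_1 · 1/8 = π_2 · 1/8: π_2/π_1 = (1/8)/(1/8) = 1.
From π_2 · 1/6 = π_3 · 2/7: π_3/π_2 = (1/6)/(2/7) = 7/12.
Take π_1 proportional to 1; then unnormalized π = (1, 1, 7/12). Normalize by dividing by the sum 31/12:
  π = (12/31, 12/31, 7/31).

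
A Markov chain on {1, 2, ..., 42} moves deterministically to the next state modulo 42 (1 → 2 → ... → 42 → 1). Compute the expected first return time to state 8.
E[T_8 | X_0 = 8] = 42

The chain cycles deterministically, so starting at state 8 it returns in exactly 42 steps. Equivalently, the stationary distribution is uniform π_j = 1/42 for every state j, so by Kac's formula E[T_8] = 1/π_8 = 42.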